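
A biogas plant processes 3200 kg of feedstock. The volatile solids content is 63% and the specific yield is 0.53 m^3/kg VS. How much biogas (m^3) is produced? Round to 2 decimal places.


Compute volatile solids:
  VS = mass * VS_fraction = 3200 * 0.63 = 2016.0 kg
Calculate biogas volume:
  Biogas = VS * specific_yield = 2016.0 * 0.53
  Biogas = 1068.48 m^3

1068.48


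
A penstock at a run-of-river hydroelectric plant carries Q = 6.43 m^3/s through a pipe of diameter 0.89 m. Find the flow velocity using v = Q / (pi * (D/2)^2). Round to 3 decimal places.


Compute pipe cross-sectional area:
  A = pi * (D/2)^2 = pi * (0.89/2)^2 = 0.6221 m^2
Calculate velocity:
  v = Q / A = 6.43 / 0.6221
  v = 10.336 m/s

10.336


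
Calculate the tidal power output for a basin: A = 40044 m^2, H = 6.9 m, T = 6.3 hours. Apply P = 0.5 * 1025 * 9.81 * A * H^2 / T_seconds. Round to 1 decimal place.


Convert period to seconds: T = 6.3 * 3600 = 22680.0 s
H^2 = 6.9^2 = 47.61
P = 0.5 * rho * g * A * H^2 / T
P = 0.5 * 1025 * 9.81 * 40044 * 47.61 / 22680.0
P = 422625.3 W

422625.3


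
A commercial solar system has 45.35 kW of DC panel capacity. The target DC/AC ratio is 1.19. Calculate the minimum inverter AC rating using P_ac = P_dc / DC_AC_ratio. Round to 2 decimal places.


The inverter AC capacity is determined by the DC/AC ratio.
Given: P_dc = 45.35 kW, DC/AC ratio = 1.19
P_ac = P_dc / ratio = 45.35 / 1.19
P_ac = 38.11 kW

38.11


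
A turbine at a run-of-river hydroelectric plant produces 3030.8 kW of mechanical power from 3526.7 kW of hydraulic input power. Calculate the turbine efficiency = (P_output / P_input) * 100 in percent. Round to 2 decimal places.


Turbine efficiency = (output power / input power) * 100
eta = (3030.8 / 3526.7) * 100
eta = 85.94%

85.94


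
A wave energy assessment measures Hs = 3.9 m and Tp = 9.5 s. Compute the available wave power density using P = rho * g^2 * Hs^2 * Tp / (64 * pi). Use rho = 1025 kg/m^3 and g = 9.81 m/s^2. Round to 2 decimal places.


Apply wave power formula:
  g^2 = 9.81^2 = 96.2361
  Hs^2 = 3.9^2 = 15.21
  Numerator = rho * g^2 * Hs^2 * Tp = 1025 * 96.2361 * 15.21 * 9.5 = 14253276.15
  Denominator = 64 * pi = 201.0619
  P = 14253276.15 / 201.0619 = 70889.98 W/m

70889.98


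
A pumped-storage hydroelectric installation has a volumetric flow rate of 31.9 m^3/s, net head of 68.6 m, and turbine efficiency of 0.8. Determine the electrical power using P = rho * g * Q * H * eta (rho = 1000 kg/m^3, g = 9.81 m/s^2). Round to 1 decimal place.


Apply the hydropower formula P = rho * g * Q * H * eta
rho * g = 1000 * 9.81 = 9810.0
P = 9810.0 * 31.9 * 68.6 * 0.8
P = 17174092.3 W

17174092.3


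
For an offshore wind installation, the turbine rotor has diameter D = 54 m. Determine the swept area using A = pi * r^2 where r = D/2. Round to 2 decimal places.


Compute the rotor radius:
  r = D / 2 = 54 / 2 = 27.0 m
Calculate swept area:
  A = pi * r^2 = pi * 27.0^2
  A = 2290.22 m^2

2290.22


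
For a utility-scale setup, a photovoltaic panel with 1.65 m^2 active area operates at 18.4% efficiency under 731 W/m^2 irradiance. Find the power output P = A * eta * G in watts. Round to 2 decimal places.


Use the solar power formula P = A * eta * G.
Given: A = 1.65 m^2, eta = 0.184, G = 731 W/m^2
P = 1.65 * 0.184 * 731
P = 221.93 W

221.93


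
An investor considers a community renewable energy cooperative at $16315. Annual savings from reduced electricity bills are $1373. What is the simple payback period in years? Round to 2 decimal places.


Simple payback period = initial cost / annual savings
Payback = 16315 / 1373
Payback = 11.88 years

11.88


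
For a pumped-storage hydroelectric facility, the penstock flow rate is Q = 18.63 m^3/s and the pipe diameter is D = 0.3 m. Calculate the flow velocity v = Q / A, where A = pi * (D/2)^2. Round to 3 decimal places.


Compute pipe cross-sectional area:
  A = pi * (D/2)^2 = pi * (0.3/2)^2 = 0.0707 m^2
Calculate velocity:
  v = Q / A = 18.63 / 0.0707
  v = 263.561 m/s

263.561


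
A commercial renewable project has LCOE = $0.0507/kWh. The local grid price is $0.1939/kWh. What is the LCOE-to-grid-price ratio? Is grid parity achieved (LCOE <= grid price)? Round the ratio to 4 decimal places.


Compare LCOE to grid price:
  LCOE = $0.0507/kWh, Grid price = $0.1939/kWh
  Ratio = LCOE / grid_price = 0.0507 / 0.1939 = 0.2615
  Grid parity achieved (ratio <= 1)? yes

0.2615


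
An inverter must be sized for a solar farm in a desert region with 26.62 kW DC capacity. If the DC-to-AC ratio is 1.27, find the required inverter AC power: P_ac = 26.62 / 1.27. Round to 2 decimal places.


The inverter AC capacity is determined by the DC/AC ratio.
Given: P_dc = 26.62 kW, DC/AC ratio = 1.27
P_ac = P_dc / ratio = 26.62 / 1.27
P_ac = 20.96 kW

20.96


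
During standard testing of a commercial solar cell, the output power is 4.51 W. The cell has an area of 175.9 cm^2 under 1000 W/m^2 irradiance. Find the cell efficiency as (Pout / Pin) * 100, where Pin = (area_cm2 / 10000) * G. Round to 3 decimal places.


First compute the input power:
  Pin = area_cm2 / 10000 * G = 175.9 / 10000 * 1000 = 17.59 W
Then compute efficiency:
  Efficiency = (Pout / Pin) * 100 = (4.51 / 17.59) * 100
  Efficiency = 25.640%

25.640


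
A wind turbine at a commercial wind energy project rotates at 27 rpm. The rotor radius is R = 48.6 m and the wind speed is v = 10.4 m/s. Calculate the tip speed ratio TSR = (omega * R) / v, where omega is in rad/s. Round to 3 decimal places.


Convert rotational speed to rad/s:
  omega = 27 * 2 * pi / 60 = 2.8274 rad/s
Compute tip speed:
  v_tip = omega * R = 2.8274 * 48.6 = 137.413 m/s
Tip speed ratio:
  TSR = v_tip / v_wind = 137.413 / 10.4 = 13.213

13.213


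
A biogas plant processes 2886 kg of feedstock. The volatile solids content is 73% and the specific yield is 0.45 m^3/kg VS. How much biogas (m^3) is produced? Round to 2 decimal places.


Compute volatile solids:
  VS = mass * VS_fraction = 2886 * 0.73 = 2106.78 kg
Calculate biogas volume:
  Biogas = VS * specific_yield = 2106.78 * 0.45
  Biogas = 948.05 m^3

948.05


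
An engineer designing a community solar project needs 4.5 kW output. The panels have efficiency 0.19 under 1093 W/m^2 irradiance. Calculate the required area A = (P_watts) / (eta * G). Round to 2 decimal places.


Convert target power to watts: P = 4.5 * 1000 = 4500.0 W
Compute denominator: eta * G = 0.19 * 1093 = 207.67
Required area A = P / (eta * G) = 4500.0 / 207.67
A = 21.67 m^2

21.67


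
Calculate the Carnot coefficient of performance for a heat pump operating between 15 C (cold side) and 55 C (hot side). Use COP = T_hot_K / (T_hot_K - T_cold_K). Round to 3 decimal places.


Convert to Kelvin:
  T_hot = 55 + 273.15 = 328.15 K
  T_cold = 15 + 273.15 = 288.15 K
Apply Carnot COP formula:
  COP = T_hot_K / (T_hot_K - T_cold_K) = 328.15 / 40.0
  COP = 8.204

8.204


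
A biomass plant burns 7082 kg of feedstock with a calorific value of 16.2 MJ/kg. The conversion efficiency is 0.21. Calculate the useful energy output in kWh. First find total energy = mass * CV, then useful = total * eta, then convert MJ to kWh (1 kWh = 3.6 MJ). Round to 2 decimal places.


Total energy = mass * CV = 7082 * 16.2 = 114728.4 MJ
Useful energy = total * eta = 114728.4 * 0.21 = 24092.96 MJ
Convert to kWh: 24092.96 / 3.6
Useful energy = 6692.49 kWh

6692.49


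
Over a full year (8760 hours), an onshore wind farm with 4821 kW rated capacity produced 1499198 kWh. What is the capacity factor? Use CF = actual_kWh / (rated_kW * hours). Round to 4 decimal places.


Capacity factor = actual output / maximum possible output
Maximum possible = rated * hours = 4821 * 8760 = 42231960 kWh
CF = 1499198 / 42231960
CF = 0.0355

0.0355


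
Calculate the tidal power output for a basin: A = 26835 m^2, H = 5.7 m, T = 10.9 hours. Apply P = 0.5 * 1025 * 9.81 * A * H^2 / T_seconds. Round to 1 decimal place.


Convert period to seconds: T = 10.9 * 3600 = 39240.0 s
H^2 = 5.7^2 = 32.49
P = 0.5 * rho * g * A * H^2 / T
P = 0.5 * 1025 * 9.81 * 26835 * 32.49 / 39240.0
P = 111708.2 W

111708.2


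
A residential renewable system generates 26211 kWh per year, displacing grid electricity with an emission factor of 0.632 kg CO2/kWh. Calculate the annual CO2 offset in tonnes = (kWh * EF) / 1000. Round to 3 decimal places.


CO2 offset in kg = generation * emission_factor
CO2 offset = 26211 * 0.632 = 16565.35 kg
Convert to tonnes:
  CO2 offset = 16565.35 / 1000 = 16.565 tonnes

16.565


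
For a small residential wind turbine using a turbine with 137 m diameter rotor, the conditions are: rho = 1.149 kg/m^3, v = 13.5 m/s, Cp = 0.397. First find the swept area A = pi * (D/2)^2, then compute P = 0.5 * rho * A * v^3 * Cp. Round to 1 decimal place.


Step 1 -- Compute swept area:
  A = pi * (D/2)^2 = pi * (137/2)^2 = 14741.14 m^2
Step 2 -- Apply wind power equation:
  P = 0.5 * rho * A * v^3 * Cp
  v^3 = 13.5^3 = 2460.375
  P = 0.5 * 1.149 * 14741.14 * 2460.375 * 0.397
  P = 8272044.5 W

8272044.5


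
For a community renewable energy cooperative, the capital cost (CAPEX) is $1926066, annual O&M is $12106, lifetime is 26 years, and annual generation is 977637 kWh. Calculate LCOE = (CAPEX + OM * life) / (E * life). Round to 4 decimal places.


Total cost = CAPEX + OM * lifetime = 1926066 + 12106 * 26 = 1926066 + 314756 = 2240822
Total generation = annual * lifetime = 977637 * 26 = 25418562 kWh
LCOE = 2240822 / 25418562
LCOE = 0.0882 $/kWh

0.0882


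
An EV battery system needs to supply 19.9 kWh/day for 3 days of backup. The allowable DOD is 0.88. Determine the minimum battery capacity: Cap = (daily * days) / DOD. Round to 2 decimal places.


Total energy needed = daily * days = 19.9 * 3 = 59.7 kWh
Account for depth of discharge:
  Cap = total_energy / DOD = 59.7 / 0.88
  Cap = 67.84 kWh

67.84


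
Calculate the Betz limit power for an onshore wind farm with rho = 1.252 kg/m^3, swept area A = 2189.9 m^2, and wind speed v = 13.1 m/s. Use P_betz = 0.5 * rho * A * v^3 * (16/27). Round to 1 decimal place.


The Betz coefficient Cp_max = 16/27 = 0.5926
v^3 = 13.1^3 = 2248.091
P_betz = 0.5 * rho * A * v^3 * Cp_max
P_betz = 0.5 * 1.252 * 2189.9 * 2248.091 * 0.5926
P_betz = 1826285.7 W

1826285.7


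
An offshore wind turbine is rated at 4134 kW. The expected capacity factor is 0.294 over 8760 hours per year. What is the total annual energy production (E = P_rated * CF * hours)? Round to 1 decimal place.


Annual energy = rated_kW * capacity_factor * hours_per_year
Given: P_rated = 4134 kW, CF = 0.294, hours = 8760
E = 4134 * 0.294 * 8760
E = 10646869.0 kWh

10646869.0


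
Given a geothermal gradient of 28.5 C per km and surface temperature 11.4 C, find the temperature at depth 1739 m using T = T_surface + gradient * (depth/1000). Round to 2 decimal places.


Convert depth to km: 1739 / 1000 = 1.739 km
Temperature increase = gradient * depth_km = 28.5 * 1.739 = 49.56 C
Temperature at depth = T_surface + delta_T = 11.4 + 49.56
T = 60.96 C

60.96


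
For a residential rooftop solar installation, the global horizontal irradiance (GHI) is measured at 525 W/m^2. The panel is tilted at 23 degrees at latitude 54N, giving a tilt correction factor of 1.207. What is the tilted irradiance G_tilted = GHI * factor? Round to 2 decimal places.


Identify the given values:
  GHI = 525 W/m^2, tilt correction factor = 1.207
Apply the formula G_tilted = GHI * factor:
  G_tilted = 525 * 1.207
  G_tilted = 633.68 W/m^2

633.68


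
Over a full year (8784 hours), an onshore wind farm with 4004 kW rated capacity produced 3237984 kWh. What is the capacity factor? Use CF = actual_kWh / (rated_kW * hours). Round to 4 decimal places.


Capacity factor = actual output / maximum possible output
Maximum possible = rated * hours = 4004 * 8784 = 35171136 kWh
CF = 3237984 / 35171136
CF = 0.0921

0.0921


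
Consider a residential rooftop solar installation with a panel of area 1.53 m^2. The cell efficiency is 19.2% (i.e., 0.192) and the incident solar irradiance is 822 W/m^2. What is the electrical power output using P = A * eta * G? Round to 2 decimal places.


Use the solar power formula P = A * eta * G.
Given: A = 1.53 m^2, eta = 0.192, G = 822 W/m^2
P = 1.53 * 0.192 * 822
P = 241.47 W

241.47


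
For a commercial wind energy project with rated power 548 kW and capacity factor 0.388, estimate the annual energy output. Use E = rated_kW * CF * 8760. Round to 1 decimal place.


Annual energy = rated_kW * capacity_factor * hours_per_year
Given: P_rated = 548 kW, CF = 0.388, hours = 8760
E = 548 * 0.388 * 8760
E = 1862586.2 kWh

1862586.2


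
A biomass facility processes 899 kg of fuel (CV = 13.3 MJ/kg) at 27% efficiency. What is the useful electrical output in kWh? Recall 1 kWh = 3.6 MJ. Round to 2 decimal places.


Total energy = mass * CV = 899 * 13.3 = 11956.7 MJ
Useful energy = total * eta = 11956.7 * 0.27 = 3228.31 MJ
Convert to kWh: 3228.31 / 3.6
Useful energy = 896.75 kWh

896.75


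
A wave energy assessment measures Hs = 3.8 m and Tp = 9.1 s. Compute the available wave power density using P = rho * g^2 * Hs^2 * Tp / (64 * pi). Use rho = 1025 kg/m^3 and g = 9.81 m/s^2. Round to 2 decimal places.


Apply wave power formula:
  g^2 = 9.81^2 = 96.2361
  Hs^2 = 3.8^2 = 14.44
  Numerator = rho * g^2 * Hs^2 * Tp = 1025 * 96.2361 * 14.44 * 9.1 = 12961953.7
  Denominator = 64 * pi = 201.0619
  P = 12961953.7 / 201.0619 = 64467.47 W/m

64467.47


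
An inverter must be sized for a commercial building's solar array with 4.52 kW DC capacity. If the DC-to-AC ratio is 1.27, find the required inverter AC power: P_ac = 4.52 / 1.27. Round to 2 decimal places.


The inverter AC capacity is determined by the DC/AC ratio.
Given: P_dc = 4.52 kW, DC/AC ratio = 1.27
P_ac = P_dc / ratio = 4.52 / 1.27
P_ac = 3.56 kW

3.56


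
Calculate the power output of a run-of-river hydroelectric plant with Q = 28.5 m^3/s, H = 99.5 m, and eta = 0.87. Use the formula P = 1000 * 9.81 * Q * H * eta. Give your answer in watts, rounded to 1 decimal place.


Apply the hydropower formula P = rho * g * Q * H * eta
rho * g = 1000 * 9.81 = 9810.0
P = 9810.0 * 28.5 * 99.5 * 0.87
P = 24202275.5 W

24202275.5


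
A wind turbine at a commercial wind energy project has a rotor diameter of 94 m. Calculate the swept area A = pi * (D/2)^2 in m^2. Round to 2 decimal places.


Compute the rotor radius:
  r = D / 2 = 94 / 2 = 47.0 m
Calculate swept area:
  A = pi * r^2 = pi * 47.0^2
  A = 6939.78 m^2

6939.78


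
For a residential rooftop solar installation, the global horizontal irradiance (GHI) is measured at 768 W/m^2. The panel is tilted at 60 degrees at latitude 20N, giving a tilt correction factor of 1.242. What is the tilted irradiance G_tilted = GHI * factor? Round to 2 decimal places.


Identify the given values:
  GHI = 768 W/m^2, tilt correction factor = 1.242
Apply the formula G_tilted = GHI * factor:
  G_tilted = 768 * 1.242
  G_tilted = 953.86 W/m^2

953.86


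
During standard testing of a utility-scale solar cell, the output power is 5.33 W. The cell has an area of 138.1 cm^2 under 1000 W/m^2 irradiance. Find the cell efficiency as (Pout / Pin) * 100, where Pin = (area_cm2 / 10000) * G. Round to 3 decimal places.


First compute the input power:
  Pin = area_cm2 / 10000 * G = 138.1 / 10000 * 1000 = 13.81 W
Then compute efficiency:
  Efficiency = (Pout / Pin) * 100 = (5.33 / 13.81) * 100
  Efficiency = 38.595%

38.595


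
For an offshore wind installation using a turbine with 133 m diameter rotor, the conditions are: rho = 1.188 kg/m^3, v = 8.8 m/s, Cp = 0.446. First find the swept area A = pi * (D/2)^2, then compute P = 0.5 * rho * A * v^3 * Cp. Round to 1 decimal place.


Step 1 -- Compute swept area:
  A = pi * (D/2)^2 = pi * (133/2)^2 = 13892.91 m^2
Step 2 -- Apply wind power equation:
  P = 0.5 * rho * A * v^3 * Cp
  v^3 = 8.8^3 = 681.472
  P = 0.5 * 1.188 * 13892.91 * 681.472 * 0.446
  P = 2508201.8 W

2508201.8


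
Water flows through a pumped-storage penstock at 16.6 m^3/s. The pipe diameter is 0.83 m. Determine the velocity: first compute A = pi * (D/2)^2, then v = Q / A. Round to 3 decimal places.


Compute pipe cross-sectional area:
  A = pi * (D/2)^2 = pi * (0.83/2)^2 = 0.5411 m^2
Calculate velocity:
  v = Q / A = 16.6 / 0.5411
  v = 30.680 m/s

30.680


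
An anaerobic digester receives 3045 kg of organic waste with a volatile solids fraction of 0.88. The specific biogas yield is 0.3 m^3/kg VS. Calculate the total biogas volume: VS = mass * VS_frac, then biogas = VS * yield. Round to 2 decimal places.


Compute volatile solids:
  VS = mass * VS_fraction = 3045 * 0.88 = 2679.6 kg
Calculate biogas volume:
  Biogas = VS * specific_yield = 2679.6 * 0.3
  Biogas = 803.88 m^3

803.88


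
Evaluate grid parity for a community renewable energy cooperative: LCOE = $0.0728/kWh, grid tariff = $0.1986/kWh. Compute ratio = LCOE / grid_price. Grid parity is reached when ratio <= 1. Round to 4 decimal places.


Compare LCOE to grid price:
  LCOE = $0.0728/kWh, Grid price = $0.1986/kWh
  Ratio = LCOE / grid_price = 0.0728 / 0.1986 = 0.3666
  Grid parity achieved (ratio <= 1)? yes

0.3666


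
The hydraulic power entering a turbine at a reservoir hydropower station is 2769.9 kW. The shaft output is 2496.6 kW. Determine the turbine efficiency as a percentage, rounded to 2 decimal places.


Turbine efficiency = (output power / input power) * 100
eta = (2496.6 / 2769.9) * 100
eta = 90.13%

90.13


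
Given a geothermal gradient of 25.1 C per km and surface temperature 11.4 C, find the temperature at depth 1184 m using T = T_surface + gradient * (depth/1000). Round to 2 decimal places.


Convert depth to km: 1184 / 1000 = 1.184 km
Temperature increase = gradient * depth_km = 25.1 * 1.184 = 29.72 C
Temperature at depth = T_surface + delta_T = 11.4 + 29.72
T = 41.12 C

41.12


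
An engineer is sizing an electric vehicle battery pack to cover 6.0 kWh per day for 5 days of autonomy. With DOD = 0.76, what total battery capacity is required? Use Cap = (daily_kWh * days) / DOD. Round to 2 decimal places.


Total energy needed = daily * days = 6.0 * 5 = 30.0 kWh
Account for depth of discharge:
  Cap = total_energy / DOD = 30.0 / 0.76
  Cap = 39.47 kWh

39.47


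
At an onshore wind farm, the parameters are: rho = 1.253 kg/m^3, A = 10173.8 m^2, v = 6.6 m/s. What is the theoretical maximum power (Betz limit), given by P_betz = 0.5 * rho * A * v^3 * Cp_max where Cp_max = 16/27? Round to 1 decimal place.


The Betz coefficient Cp_max = 16/27 = 0.5926
v^3 = 6.6^3 = 287.496
P_betz = 0.5 * rho * A * v^3 * Cp_max
P_betz = 0.5 * 1.253 * 10173.8 * 287.496 * 0.5926
P_betz = 1085906.2 W

1085906.2


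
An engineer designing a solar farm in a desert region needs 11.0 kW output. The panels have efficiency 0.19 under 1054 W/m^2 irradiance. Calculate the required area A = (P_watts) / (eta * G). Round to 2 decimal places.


Convert target power to watts: P = 11.0 * 1000 = 11000.0 W
Compute denominator: eta * G = 0.19 * 1054 = 200.26
Required area A = P / (eta * G) = 11000.0 / 200.26
A = 54.93 m^2

54.93


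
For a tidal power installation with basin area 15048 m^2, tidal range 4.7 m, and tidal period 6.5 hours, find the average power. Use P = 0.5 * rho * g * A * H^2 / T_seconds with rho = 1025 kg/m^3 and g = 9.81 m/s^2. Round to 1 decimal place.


Convert period to seconds: T = 6.5 * 3600 = 23400.0 s
H^2 = 4.7^2 = 22.09
P = 0.5 * rho * g * A * H^2 / T
P = 0.5 * 1025 * 9.81 * 15048 * 22.09 / 23400.0
P = 71420.3 W

71420.3


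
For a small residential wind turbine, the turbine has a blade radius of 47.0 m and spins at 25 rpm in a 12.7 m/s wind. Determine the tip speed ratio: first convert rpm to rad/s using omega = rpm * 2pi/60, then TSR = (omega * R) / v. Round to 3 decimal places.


Convert rotational speed to rad/s:
  omega = 25 * 2 * pi / 60 = 2.618 rad/s
Compute tip speed:
  v_tip = omega * R = 2.618 * 47.0 = 123.046 m/s
Tip speed ratio:
  TSR = v_tip / v_wind = 123.046 / 12.7 = 9.689

9.689


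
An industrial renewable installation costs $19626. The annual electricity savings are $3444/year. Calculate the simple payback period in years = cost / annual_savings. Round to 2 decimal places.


Simple payback period = initial cost / annual savings
Payback = 19626 / 3444
Payback = 5.70 years

5.70


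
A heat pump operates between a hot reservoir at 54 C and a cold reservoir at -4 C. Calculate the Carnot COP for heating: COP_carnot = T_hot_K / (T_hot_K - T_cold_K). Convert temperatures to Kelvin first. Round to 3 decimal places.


Convert to Kelvin:
  T_hot = 54 + 273.15 = 327.15 K
  T_cold = -4 + 273.15 = 269.15 K
Apply Carnot COP formula:
  COP = T_hot_K / (T_hot_K - T_cold_K) = 327.15 / 58.0
  COP = 5.641

5.641


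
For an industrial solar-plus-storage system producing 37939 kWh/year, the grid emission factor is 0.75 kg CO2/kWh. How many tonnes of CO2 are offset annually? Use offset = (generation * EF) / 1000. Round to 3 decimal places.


CO2 offset in kg = generation * emission_factor
CO2 offset = 37939 * 0.75 = 28454.25 kg
Convert to tonnes:
  CO2 offset = 28454.25 / 1000 = 28.454 tonnes

28.454


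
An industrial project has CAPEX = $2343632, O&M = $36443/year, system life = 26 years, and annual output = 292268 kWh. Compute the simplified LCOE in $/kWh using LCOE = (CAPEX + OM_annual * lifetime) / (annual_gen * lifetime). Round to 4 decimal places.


Total cost = CAPEX + OM * lifetime = 2343632 + 36443 * 26 = 2343632 + 947518 = 3291150
Total generation = annual * lifetime = 292268 * 26 = 7598968 kWh
LCOE = 3291150 / 7598968
LCOE = 0.4331 $/kWh

0.4331


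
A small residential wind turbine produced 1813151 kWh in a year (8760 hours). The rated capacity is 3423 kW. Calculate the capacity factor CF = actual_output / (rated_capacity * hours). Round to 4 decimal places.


Capacity factor = actual output / maximum possible output
Maximum possible = rated * hours = 3423 * 8760 = 29985480 kWh
CF = 1813151 / 29985480
CF = 0.0605

0.0605


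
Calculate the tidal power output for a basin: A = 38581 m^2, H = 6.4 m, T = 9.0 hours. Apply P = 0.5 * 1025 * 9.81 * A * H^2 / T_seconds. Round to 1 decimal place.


Convert period to seconds: T = 9.0 * 3600 = 32400.0 s
H^2 = 6.4^2 = 40.96
P = 0.5 * rho * g * A * H^2 / T
P = 0.5 * 1025 * 9.81 * 38581 * 40.96 / 32400.0
P = 245217.4 W

245217.4


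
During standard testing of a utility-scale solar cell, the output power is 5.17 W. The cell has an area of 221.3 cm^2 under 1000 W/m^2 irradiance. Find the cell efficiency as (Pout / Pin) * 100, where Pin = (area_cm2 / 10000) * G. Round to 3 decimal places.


First compute the input power:
  Pin = area_cm2 / 10000 * G = 221.3 / 10000 * 1000 = 22.13 W
Then compute efficiency:
  Efficiency = (Pout / Pin) * 100 = (5.17 / 22.13) * 100
  Efficiency = 23.362%

23.362


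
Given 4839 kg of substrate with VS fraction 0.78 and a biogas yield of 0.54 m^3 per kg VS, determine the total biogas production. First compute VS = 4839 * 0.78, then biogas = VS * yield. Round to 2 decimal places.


Compute volatile solids:
  VS = mass * VS_fraction = 4839 * 0.78 = 3774.42 kg
Calculate biogas volume:
  Biogas = VS * specific_yield = 3774.42 * 0.54
  Biogas = 2038.19 m^3

2038.19


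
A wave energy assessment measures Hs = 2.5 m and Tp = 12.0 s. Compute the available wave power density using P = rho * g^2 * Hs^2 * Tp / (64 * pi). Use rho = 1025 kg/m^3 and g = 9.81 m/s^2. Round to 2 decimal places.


Apply wave power formula:
  g^2 = 9.81^2 = 96.2361
  Hs^2 = 2.5^2 = 6.25
  Numerator = rho * g^2 * Hs^2 * Tp = 1025 * 96.2361 * 6.25 * 12.0 = 7398150.19
  Denominator = 64 * pi = 201.0619
  P = 7398150.19 / 201.0619 = 36795.38 W/m

36795.38


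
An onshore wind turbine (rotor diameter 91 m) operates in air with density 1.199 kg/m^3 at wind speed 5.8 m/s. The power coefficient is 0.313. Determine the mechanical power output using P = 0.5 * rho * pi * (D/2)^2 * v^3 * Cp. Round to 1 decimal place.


Step 1 -- Compute swept area:
  A = pi * (D/2)^2 = pi * (91/2)^2 = 6503.88 m^2
Step 2 -- Apply wind power equation:
  P = 0.5 * rho * A * v^3 * Cp
  v^3 = 5.8^3 = 195.112
  P = 0.5 * 1.199 * 6503.88 * 195.112 * 0.313
  P = 238116.9 W

238116.9


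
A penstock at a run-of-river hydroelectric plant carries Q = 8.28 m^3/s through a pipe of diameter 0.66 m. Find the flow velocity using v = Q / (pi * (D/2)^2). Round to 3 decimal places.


Compute pipe cross-sectional area:
  A = pi * (D/2)^2 = pi * (0.66/2)^2 = 0.3421 m^2
Calculate velocity:
  v = Q / A = 8.28 / 0.3421
  v = 24.202 m/s

24.202


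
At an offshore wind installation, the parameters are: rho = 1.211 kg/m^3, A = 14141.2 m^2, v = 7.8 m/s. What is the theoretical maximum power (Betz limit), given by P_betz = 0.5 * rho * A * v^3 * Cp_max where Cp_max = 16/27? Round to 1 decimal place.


The Betz coefficient Cp_max = 16/27 = 0.5926
v^3 = 7.8^3 = 474.552
P_betz = 0.5 * rho * A * v^3 * Cp_max
P_betz = 0.5 * 1.211 * 14141.2 * 474.552 * 0.5926
P_betz = 2407911.0 W

2407911.0


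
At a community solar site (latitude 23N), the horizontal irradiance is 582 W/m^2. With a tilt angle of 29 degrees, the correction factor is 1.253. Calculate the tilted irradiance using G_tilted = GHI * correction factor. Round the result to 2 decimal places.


Identify the given values:
  GHI = 582 W/m^2, tilt correction factor = 1.253
Apply the formula G_tilted = GHI * factor:
  G_tilted = 582 * 1.253
  G_tilted = 729.25 W/m^2

729.25


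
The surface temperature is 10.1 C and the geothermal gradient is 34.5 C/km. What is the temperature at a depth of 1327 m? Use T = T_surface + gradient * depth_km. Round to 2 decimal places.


Convert depth to km: 1327 / 1000 = 1.327 km
Temperature increase = gradient * depth_km = 34.5 * 1.327 = 45.78 C
Temperature at depth = T_surface + delta_T = 10.1 + 45.78
T = 55.88 C

55.88


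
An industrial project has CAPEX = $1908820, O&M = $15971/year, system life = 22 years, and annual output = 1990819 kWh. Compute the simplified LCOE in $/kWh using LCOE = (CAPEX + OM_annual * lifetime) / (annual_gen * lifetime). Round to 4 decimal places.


Total cost = CAPEX + OM * lifetime = 1908820 + 15971 * 22 = 1908820 + 351362 = 2260182
Total generation = annual * lifetime = 1990819 * 22 = 43798018 kWh
LCOE = 2260182 / 43798018
LCOE = 0.0516 $/kWh

0.0516


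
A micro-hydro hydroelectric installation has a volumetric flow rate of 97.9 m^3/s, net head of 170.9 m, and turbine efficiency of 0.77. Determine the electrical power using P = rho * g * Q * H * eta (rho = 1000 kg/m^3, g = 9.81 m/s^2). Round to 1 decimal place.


Apply the hydropower formula P = rho * g * Q * H * eta
rho * g = 1000 * 9.81 = 9810.0
P = 9810.0 * 97.9 * 170.9 * 0.77
P = 126381785.6 W

126381785.6


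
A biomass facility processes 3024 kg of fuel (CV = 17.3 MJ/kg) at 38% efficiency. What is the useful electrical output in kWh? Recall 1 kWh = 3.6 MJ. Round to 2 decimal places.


Total energy = mass * CV = 3024 * 17.3 = 52315.2 MJ
Useful energy = total * eta = 52315.2 * 0.38 = 19879.78 MJ
Convert to kWh: 19879.78 / 3.6
Useful energy = 5522.16 kWh

5522.16


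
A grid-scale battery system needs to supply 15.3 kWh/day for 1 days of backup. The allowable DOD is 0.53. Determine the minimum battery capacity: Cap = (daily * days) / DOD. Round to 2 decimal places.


Total energy needed = daily * days = 15.3 * 1 = 15.3 kWh
Account for depth of discharge:
  Cap = total_energy / DOD = 15.3 / 0.53
  Cap = 28.87 kWh

28.87


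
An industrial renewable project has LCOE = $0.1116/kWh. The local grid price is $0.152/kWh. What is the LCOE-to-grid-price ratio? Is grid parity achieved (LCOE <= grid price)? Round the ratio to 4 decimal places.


Compare LCOE to grid price:
  LCOE = $0.1116/kWh, Grid price = $0.152/kWh
  Ratio = LCOE / grid_price = 0.1116 / 0.152 = 0.7342
  Grid parity achieved (ratio <= 1)? yes

0.7342


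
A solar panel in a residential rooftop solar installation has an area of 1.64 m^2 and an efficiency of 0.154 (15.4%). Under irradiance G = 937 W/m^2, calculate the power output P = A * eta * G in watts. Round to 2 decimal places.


Use the solar power formula P = A * eta * G.
Given: A = 1.64 m^2, eta = 0.154, G = 937 W/m^2
P = 1.64 * 0.154 * 937
P = 236.65 W

236.65


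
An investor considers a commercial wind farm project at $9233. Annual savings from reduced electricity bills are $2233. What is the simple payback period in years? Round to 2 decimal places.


Simple payback period = initial cost / annual savings
Payback = 9233 / 2233
Payback = 4.13 years

4.13


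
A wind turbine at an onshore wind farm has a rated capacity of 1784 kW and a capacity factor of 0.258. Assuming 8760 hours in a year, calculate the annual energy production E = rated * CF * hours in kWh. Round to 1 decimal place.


Annual energy = rated_kW * capacity_factor * hours_per_year
Given: P_rated = 1784 kW, CF = 0.258, hours = 8760
E = 1784 * 0.258 * 8760
E = 4031982.7 kWh

4031982.7


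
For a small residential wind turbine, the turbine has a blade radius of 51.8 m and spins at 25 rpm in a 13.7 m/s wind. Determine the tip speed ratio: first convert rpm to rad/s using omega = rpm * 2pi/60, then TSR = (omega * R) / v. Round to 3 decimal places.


Convert rotational speed to rad/s:
  omega = 25 * 2 * pi / 60 = 2.618 rad/s
Compute tip speed:
  v_tip = omega * R = 2.618 * 51.8 = 135.612 m/s
Tip speed ratio:
  TSR = v_tip / v_wind = 135.612 / 13.7 = 9.899

9.899


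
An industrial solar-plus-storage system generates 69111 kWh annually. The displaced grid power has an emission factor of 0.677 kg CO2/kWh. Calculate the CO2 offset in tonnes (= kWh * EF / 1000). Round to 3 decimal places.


CO2 offset in kg = generation * emission_factor
CO2 offset = 69111 * 0.677 = 46788.15 kg
Convert to tonnes:
  CO2 offset = 46788.15 / 1000 = 46.788 tonnes

46.788


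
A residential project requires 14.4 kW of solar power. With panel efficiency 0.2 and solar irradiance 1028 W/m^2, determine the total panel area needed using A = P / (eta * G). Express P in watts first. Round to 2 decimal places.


Convert target power to watts: P = 14.4 * 1000 = 14400.0 W
Compute denominator: eta * G = 0.2 * 1028 = 205.6
Required area A = P / (eta * G) = 14400.0 / 205.6
A = 70.04 m^2

70.04


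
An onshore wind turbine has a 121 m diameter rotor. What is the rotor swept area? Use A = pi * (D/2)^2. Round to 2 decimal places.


Compute the rotor radius:
  r = D / 2 = 121 / 2 = 60.5 m
Calculate swept area:
  A = pi * r^2 = pi * 60.5^2
  A = 11499.01 m^2

11499.01


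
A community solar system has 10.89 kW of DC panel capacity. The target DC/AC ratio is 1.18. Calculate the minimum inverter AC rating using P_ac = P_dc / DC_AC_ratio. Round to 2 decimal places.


The inverter AC capacity is determined by the DC/AC ratio.
Given: P_dc = 10.89 kW, DC/AC ratio = 1.18
P_ac = P_dc / ratio = 10.89 / 1.18
P_ac = 9.23 kW

9.23


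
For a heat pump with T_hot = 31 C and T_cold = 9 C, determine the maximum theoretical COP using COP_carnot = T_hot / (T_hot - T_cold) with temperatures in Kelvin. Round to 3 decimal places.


Convert to Kelvin:
  T_hot = 31 + 273.15 = 304.15 K
  T_cold = 9 + 273.15 = 282.15 K
Apply Carnot COP formula:
  COP = T_hot_K / (T_hot_K - T_cold_K) = 304.15 / 22.0
  COP = 13.825

13.825


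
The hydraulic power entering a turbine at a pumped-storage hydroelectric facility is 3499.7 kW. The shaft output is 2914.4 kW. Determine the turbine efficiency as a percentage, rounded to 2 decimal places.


Turbine efficiency = (output power / input power) * 100
eta = (2914.4 / 3499.7) * 100
eta = 83.28%

83.28


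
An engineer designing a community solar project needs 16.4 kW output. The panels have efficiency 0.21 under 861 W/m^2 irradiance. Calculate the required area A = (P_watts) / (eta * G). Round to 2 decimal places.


Convert target power to watts: P = 16.4 * 1000 = 16400.0 W
Compute denominator: eta * G = 0.21 * 861 = 180.81
Required area A = P / (eta * G) = 16400.0 / 180.81
A = 90.70 m^2

90.70


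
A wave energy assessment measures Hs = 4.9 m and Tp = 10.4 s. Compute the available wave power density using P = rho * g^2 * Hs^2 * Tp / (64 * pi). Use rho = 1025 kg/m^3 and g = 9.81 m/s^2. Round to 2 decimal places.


Apply wave power formula:
  g^2 = 9.81^2 = 96.2361
  Hs^2 = 4.9^2 = 24.01
  Numerator = rho * g^2 * Hs^2 * Tp = 1025 * 96.2361 * 24.01 * 10.4 = 24631302.59
  Denominator = 64 * pi = 201.0619
  P = 24631302.59 / 201.0619 = 122506.05 W/m

122506.05


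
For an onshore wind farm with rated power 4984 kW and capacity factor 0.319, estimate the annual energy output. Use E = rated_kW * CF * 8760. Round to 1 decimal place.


Annual energy = rated_kW * capacity_factor * hours_per_year
Given: P_rated = 4984 kW, CF = 0.319, hours = 8760
E = 4984 * 0.319 * 8760
E = 13927489.0 kWh

13927489.0


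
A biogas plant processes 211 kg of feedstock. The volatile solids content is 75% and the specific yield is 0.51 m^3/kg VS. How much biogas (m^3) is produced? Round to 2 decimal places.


Compute volatile solids:
  VS = mass * VS_fraction = 211 * 0.75 = 158.25 kg
Calculate biogas volume:
  Biogas = VS * specific_yield = 158.25 * 0.51
  Biogas = 80.71 m^3

80.71


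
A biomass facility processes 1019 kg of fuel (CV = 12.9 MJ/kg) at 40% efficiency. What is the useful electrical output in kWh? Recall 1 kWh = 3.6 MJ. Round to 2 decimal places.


Total energy = mass * CV = 1019 * 12.9 = 13145.1 MJ
Useful energy = total * eta = 13145.1 * 0.4 = 5258.04 MJ
Convert to kWh: 5258.04 / 3.6
Useful energy = 1460.57 kWh

1460.57


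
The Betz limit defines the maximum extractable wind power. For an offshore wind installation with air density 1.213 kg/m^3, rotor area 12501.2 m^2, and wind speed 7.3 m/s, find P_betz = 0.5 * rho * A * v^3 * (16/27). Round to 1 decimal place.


The Betz coefficient Cp_max = 16/27 = 0.5926
v^3 = 7.3^3 = 389.017
P_betz = 0.5 * rho * A * v^3 * Cp_max
P_betz = 0.5 * 1.213 * 12501.2 * 389.017 * 0.5926
P_betz = 1747862.7 W

1747862.7


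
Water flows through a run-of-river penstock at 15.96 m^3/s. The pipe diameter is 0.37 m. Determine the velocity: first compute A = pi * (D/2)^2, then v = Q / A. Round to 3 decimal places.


Compute pipe cross-sectional area:
  A = pi * (D/2)^2 = pi * (0.37/2)^2 = 0.1075 m^2
Calculate velocity:
  v = Q / A = 15.96 / 0.1075
  v = 148.436 m/s

148.436


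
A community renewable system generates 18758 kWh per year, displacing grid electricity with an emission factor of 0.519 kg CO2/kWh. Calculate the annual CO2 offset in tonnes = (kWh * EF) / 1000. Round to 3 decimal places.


CO2 offset in kg = generation * emission_factor
CO2 offset = 18758 * 0.519 = 9735.4 kg
Convert to tonnes:
  CO2 offset = 9735.4 / 1000 = 9.735 tonnes

9.735


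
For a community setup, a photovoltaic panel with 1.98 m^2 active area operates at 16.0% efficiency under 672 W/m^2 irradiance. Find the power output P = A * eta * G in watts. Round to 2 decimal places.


Use the solar power formula P = A * eta * G.
Given: A = 1.98 m^2, eta = 0.16, G = 672 W/m^2
P = 1.98 * 0.16 * 672
P = 212.89 W

212.89


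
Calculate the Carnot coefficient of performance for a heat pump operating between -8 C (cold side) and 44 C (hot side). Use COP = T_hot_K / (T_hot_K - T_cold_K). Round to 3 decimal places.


Convert to Kelvin:
  T_hot = 44 + 273.15 = 317.15 K
  T_cold = -8 + 273.15 = 265.15 K
Apply Carnot COP formula:
  COP = T_hot_K / (T_hot_K - T_cold_K) = 317.15 / 52.0
  COP = 6.099

6.099


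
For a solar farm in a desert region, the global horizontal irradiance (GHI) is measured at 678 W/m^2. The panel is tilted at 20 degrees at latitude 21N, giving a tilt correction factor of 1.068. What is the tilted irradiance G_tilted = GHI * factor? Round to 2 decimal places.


Identify the given values:
  GHI = 678 W/m^2, tilt correction factor = 1.068
Apply the formula G_tilted = GHI * factor:
  G_tilted = 678 * 1.068
  G_tilted = 724.10 W/m^2

724.10


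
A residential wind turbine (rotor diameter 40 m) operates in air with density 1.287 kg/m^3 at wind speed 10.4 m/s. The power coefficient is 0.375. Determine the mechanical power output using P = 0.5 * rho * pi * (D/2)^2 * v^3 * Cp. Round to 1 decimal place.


Step 1 -- Compute swept area:
  A = pi * (D/2)^2 = pi * (40/2)^2 = 1256.64 m^2
Step 2 -- Apply wind power equation:
  P = 0.5 * rho * A * v^3 * Cp
  v^3 = 10.4^3 = 1124.864
  P = 0.5 * 1.287 * 1256.64 * 1124.864 * 0.375
  P = 341106.3 W

341106.3


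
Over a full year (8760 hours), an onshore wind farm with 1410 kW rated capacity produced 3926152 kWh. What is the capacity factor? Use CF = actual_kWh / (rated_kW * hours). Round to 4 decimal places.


Capacity factor = actual output / maximum possible output
Maximum possible = rated * hours = 1410 * 8760 = 12351600 kWh
CF = 3926152 / 12351600
CF = 0.3179

0.3179


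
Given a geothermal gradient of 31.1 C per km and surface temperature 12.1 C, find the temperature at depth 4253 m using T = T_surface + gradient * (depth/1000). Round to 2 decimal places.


Convert depth to km: 4253 / 1000 = 4.253 km
Temperature increase = gradient * depth_km = 31.1 * 4.253 = 132.27 C
Temperature at depth = T_surface + delta_T = 12.1 + 132.27
T = 144.37 C

144.37


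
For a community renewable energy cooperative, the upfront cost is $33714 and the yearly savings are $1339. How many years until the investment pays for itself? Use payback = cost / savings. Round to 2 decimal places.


Simple payback period = initial cost / annual savings
Payback = 33714 / 1339
Payback = 25.18 years

25.18


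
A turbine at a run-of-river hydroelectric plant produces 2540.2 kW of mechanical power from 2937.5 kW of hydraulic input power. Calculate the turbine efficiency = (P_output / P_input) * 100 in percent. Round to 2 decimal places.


Turbine efficiency = (output power / input power) * 100
eta = (2540.2 / 2937.5) * 100
eta = 86.47%

86.47


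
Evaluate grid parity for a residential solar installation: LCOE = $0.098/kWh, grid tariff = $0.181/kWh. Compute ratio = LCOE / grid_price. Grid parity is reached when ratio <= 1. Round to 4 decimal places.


Compare LCOE to grid price:
  LCOE = $0.098/kWh, Grid price = $0.181/kWh
  Ratio = LCOE / grid_price = 0.098 / 0.181 = 0.5414
  Grid parity achieved (ratio <= 1)? yes

0.5414


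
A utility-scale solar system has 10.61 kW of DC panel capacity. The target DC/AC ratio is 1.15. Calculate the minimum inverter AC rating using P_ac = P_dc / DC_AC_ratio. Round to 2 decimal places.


The inverter AC capacity is determined by the DC/AC ratio.
Given: P_dc = 10.61 kW, DC/AC ratio = 1.15
P_ac = P_dc / ratio = 10.61 / 1.15
P_ac = 9.23 kW

9.23


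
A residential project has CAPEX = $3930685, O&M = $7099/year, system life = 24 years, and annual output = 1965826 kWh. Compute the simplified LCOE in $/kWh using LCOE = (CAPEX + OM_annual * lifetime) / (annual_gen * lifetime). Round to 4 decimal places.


Total cost = CAPEX + OM * lifetime = 3930685 + 7099 * 24 = 3930685 + 170376 = 4101061
Total generation = annual * lifetime = 1965826 * 24 = 47179824 kWh
LCOE = 4101061 / 47179824
LCOE = 0.0869 $/kWh

0.0869


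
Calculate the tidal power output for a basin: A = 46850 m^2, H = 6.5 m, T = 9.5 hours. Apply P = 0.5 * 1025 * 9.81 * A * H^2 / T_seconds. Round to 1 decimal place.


Convert period to seconds: T = 9.5 * 3600 = 34200.0 s
H^2 = 6.5^2 = 42.25
P = 0.5 * rho * g * A * H^2 / T
P = 0.5 * 1025 * 9.81 * 46850 * 42.25 / 34200.0
P = 290986.7 W

290986.7


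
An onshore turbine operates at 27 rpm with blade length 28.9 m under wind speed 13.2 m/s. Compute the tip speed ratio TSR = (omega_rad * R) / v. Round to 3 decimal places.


Convert rotational speed to rad/s:
  omega = 27 * 2 * pi / 60 = 2.8274 rad/s
Compute tip speed:
  v_tip = omega * R = 2.8274 * 28.9 = 81.713 m/s
Tip speed ratio:
  TSR = v_tip / v_wind = 81.713 / 13.2 = 6.190

6.190


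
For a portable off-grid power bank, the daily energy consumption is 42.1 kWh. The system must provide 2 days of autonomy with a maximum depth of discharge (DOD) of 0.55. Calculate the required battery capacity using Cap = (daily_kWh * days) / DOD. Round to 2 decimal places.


Total energy needed = daily * days = 42.1 * 2 = 84.2 kWh
Account for depth of discharge:
  Cap = total_energy / DOD = 84.2 / 0.55
  Cap = 153.09 kWh

153.09
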